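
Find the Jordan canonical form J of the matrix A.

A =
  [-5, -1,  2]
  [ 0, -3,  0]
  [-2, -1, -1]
J_2(-3) ⊕ J_1(-3)

The characteristic polynomial is
  det(x·I − A) = x^3 + 9*x^2 + 27*x + 27 = (x + 3)^3

Eigenvalues and multiplicities (the geometric multiplicity of λ is n − rank(A − λI), which equals the number of Jordan blocks for λ):
  λ = -3: algebraic multiplicity = 3, geometric multiplicity = 2

Determining the block sizes for each eigenvalue:
  λ = -3: 2 blocks summing to 3 forces exactly one block of size 2 and the rest size 1 → block sizes [2, 1]

Assembling the blocks gives a Jordan form
J =
  [-3,  1,  0]
  [ 0, -3,  0]
  [ 0,  0, -3]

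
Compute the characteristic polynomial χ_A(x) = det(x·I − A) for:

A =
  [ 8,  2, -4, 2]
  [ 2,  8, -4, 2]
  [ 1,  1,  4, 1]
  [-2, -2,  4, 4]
x^4 - 24*x^3 + 216*x^2 - 864*x + 1296

Expanding det(x·I − A) (e.g. by cofactor expansion or by noting that A is similar to its Jordan form J, which has the same characteristic polynomial as A) gives
  χ_A(x) = x^4 - 24*x^3 + 216*x^2 - 864*x + 1296
which factors as (x - 6)^4. The eigenvalues (with algebraic multiplicities) are λ = 6 with multiplicity 4.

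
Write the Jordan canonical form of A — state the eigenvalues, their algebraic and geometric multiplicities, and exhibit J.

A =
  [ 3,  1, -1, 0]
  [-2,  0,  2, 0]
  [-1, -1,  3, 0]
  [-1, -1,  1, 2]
J_2(2) ⊕ J_1(2) ⊕ J_1(2)

The characteristic polynomial is
  det(x·I − A) = x^4 - 8*x^3 + 24*x^2 - 32*x + 16 = (x - 2)^4

Eigenvalues and multiplicities (the geometric multiplicity of λ is n − rank(A − λI), which equals the number of Jordan blocks for λ):
  λ = 2: algebraic multiplicity = 4, geometric multiplicity = 3

Determining the block sizes for each eigenvalue:
  λ = 2: 3 blocks summing to 4 forces exactly one block of size 2 and the rest size 1 → block sizes [2, 1, 1]

Assembling the blocks gives a Jordan form
J =
  [2, 1, 0, 0]
  [0, 2, 0, 0]
  [0, 0, 2, 0]
  [0, 0, 0, 2]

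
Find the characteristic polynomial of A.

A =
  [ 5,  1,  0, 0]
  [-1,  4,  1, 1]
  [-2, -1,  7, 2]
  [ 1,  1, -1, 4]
x^4 - 20*x^3 + 150*x^2 - 500*x + 625

Expanding det(x·I − A) (e.g. by cofactor expansion or by noting that A is similar to its Jordan form J, which has the same characteristic polynomial as A) gives
  χ_A(x) = x^4 - 20*x^3 + 150*x^2 - 500*x + 625
which factors as (x - 5)^4. The eigenvalues (with algebraic multiplicities) are λ = 5 with multiplicity 4.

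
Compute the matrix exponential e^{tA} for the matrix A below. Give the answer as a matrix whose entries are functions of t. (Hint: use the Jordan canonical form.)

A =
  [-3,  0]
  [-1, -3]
e^{tA} =
  [exp(-3*t), 0]
  [-t*exp(-3*t), exp(-3*t)]

Strategy: write A = P · J · P⁻¹ where J is a Jordan canonical form, so e^{tA} = P · e^{tJ} · P⁻¹, and e^{tJ} can be computed block-by-block.

A has Jordan form
J =
  [-3,  1]
  [ 0, -3]
(up to reordering of blocks).

Per-block formulas:
  For a 2×2 Jordan block J_2(-3): exp(t · J_2(-3)) = e^(-3t)·(I + t·N), where N is the 2×2 nilpotent shift.

After assembling e^{tJ} and conjugating by P, we get:

e^{tA} =
  [exp(-3*t), 0]
  [-t*exp(-3*t), exp(-3*t)]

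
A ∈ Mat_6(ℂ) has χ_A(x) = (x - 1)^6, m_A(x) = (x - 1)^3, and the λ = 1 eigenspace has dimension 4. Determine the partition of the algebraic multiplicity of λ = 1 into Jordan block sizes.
Block sizes for λ = 1: [3, 1, 1, 1]

Step 1 — from the characteristic polynomial, algebraic multiplicity of λ = 1 is 6. From dim ker(A − (1)·I) = 4, there are exactly 4 Jordan blocks for λ = 1.
Step 2 — from the minimal polynomial, the factor (x − 1)^3 tells us the largest block for λ = 1 has size 3.
Step 3 — with total size 6, 4 blocks, and largest block 3, the block sizes (in nonincreasing order) are [3, 1, 1, 1].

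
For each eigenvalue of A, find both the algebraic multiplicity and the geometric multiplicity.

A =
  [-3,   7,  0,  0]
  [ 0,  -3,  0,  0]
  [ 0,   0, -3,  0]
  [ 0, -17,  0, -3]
λ = -3: alg = 4, geom = 3

Step 1 — factor the characteristic polynomial to read off the algebraic multiplicities:
  χ_A(x) = (x + 3)^4

Step 2 — compute geometric multiplicities via the rank-nullity identity g(λ) = n − rank(A − λI):
  rank(A − (-3)·I) = 1, so dim ker(A − (-3)·I) = n − 1 = 3

Summary:
  λ = -3: algebraic multiplicity = 4, geometric multiplicity = 3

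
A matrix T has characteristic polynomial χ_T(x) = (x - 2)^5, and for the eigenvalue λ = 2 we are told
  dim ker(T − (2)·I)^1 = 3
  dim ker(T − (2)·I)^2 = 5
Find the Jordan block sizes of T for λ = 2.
Block sizes for λ = 2: [2, 2, 1]

From the dimensions of kernels of powers, the number of Jordan blocks of size at least j is d_j − d_{j−1} where d_j = dim ker(N^j) (with d_0 = 0). Computing the differences gives [3, 2].
The number of blocks of size exactly k is (#blocks of size ≥ k) − (#blocks of size ≥ k + 1), so the partition is: 1 block(s) of size 1, 2 block(s) of size 2.
In nonincreasing order the block sizes are [2, 2, 1].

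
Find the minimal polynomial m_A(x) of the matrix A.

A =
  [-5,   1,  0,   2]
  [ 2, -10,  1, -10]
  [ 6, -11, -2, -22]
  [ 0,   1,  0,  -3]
x^3 + 15*x^2 + 75*x + 125

The characteristic polynomial is χ_A(x) = (x + 5)^4, so the eigenvalues are known. The minimal polynomial is
  m_A(x) = Π_λ (x − λ)^{k_λ}
where k_λ is the size of the *largest* Jordan block for λ (equivalently, the smallest k with (A − λI)^k v = 0 for every generalised eigenvector v of λ).

  λ = -5: largest Jordan block has size 3, contributing (x + 5)^3

So m_A(x) = (x + 5)^3 = x^3 + 15*x^2 + 75*x + 125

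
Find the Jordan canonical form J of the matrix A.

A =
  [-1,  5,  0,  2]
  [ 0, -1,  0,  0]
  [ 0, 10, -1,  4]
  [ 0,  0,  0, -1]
J_2(-1) ⊕ J_1(-1) ⊕ J_1(-1)

The characteristic polynomial is
  det(x·I − A) = x^4 + 4*x^3 + 6*x^2 + 4*x + 1 = (x + 1)^4

Eigenvalues and multiplicities (the geometric multiplicity of λ is n − rank(A − λI), which equals the number of Jordan blocks for λ):
  λ = -1: algebraic multiplicity = 4, geometric multiplicity = 3

Determining the block sizes for each eigenvalue:
  λ = -1: 3 blocks summing to 4 forces exactly one block of size 2 and the rest size 1 → block sizes [2, 1, 1]

Assembling the blocks gives a Jordan form
J =
  [-1,  1,  0,  0]
  [ 0, -1,  0,  0]
  [ 0,  0, -1,  0]
  [ 0,  0,  0, -1]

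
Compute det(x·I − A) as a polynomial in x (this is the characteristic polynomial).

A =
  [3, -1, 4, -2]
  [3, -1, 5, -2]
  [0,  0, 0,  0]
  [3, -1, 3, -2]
x^4

Expanding det(x·I − A) (e.g. by cofactor expansion or by noting that A is similar to its Jordan form J, which has the same characteristic polynomial as A) gives
  χ_A(x) = x^4
which factors as x^4. The eigenvalues (with algebraic multiplicities) are λ = 0 with multiplicity 4.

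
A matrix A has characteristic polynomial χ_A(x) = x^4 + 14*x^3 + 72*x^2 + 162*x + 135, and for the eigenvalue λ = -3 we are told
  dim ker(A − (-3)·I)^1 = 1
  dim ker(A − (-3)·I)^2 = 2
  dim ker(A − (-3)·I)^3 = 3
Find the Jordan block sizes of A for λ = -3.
Block sizes for λ = -3: [3]

From the dimensions of kernels of powers, the number of Jordan blocks of size at least j is d_j − d_{j−1} where d_j = dim ker(N^j) (with d_0 = 0). Computing the differences gives [1, 1, 1].
The number of blocks of size exactly k is (#blocks of size ≥ k) − (#blocks of size ≥ k + 1), so the partition is: 1 block(s) of size 3.
In nonincreasing order the block sizes are [3].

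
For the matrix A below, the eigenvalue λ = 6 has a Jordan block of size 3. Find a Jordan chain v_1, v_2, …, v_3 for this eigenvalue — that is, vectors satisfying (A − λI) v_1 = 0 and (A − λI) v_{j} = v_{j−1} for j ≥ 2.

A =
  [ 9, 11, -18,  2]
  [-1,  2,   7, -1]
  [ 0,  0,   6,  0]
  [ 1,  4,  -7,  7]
A Jordan chain for λ = 6 of length 3:
v_1 = (-3, 1, 0, -1)ᵀ
v_2 = (11, -4, 0, 4)ᵀ
v_3 = (0, 1, 0, 0)ᵀ

Let N = A − (6)·I. We want v_3 with N^3 v_3 = 0 but N^2 v_3 ≠ 0; then v_{j-1} := N · v_j for j = 3, …, 2.

Pick v_3 = (0, 1, 0, 0)ᵀ.
Then v_2 = N · v_3 = (11, -4, 0, 4)ᵀ.
Then v_1 = N · v_2 = (-3, 1, 0, -1)ᵀ.

Sanity check: (A − (6)·I) v_1 = (0, 0, 0, 0)ᵀ = 0. ✓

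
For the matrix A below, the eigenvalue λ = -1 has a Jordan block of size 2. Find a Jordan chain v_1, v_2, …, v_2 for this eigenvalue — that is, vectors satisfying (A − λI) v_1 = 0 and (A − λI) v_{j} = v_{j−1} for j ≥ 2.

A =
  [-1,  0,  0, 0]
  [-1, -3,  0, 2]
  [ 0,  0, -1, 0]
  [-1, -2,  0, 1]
A Jordan chain for λ = -1 of length 2:
v_1 = (0, -1, 0, -1)ᵀ
v_2 = (1, 0, 0, 0)ᵀ

Let N = A − (-1)·I. We want v_2 with N^2 v_2 = 0 but N^1 v_2 ≠ 0; then v_{j-1} := N · v_j for j = 2, …, 2.

Pick v_2 = (1, 0, 0, 0)ᵀ.
Then v_1 = N · v_2 = (0, -1, 0, -1)ᵀ.

Sanity check: (A − (-1)·I) v_1 = (0, 0, 0, 0)ᵀ = 0. ✓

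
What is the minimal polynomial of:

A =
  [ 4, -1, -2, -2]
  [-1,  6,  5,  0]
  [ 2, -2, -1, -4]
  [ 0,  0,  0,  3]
x^3 - 9*x^2 + 27*x - 27

The characteristic polynomial is χ_A(x) = (x - 3)^4, so the eigenvalues are known. The minimal polynomial is
  m_A(x) = Π_λ (x − λ)^{k_λ}
where k_λ is the size of the *largest* Jordan block for λ (equivalently, the smallest k with (A − λI)^k v = 0 for every generalised eigenvector v of λ).

  λ = 3: largest Jordan block has size 3, contributing (x − 3)^3

So m_A(x) = (x - 3)^3 = x^3 - 9*x^2 + 27*x - 27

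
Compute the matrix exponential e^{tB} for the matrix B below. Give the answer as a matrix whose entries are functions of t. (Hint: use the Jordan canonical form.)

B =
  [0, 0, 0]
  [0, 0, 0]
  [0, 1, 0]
e^{tB} =
  [1, 0, 0]
  [0, 1, 0]
  [0, t, 1]

Strategy: write B = P · J · P⁻¹ where J is a Jordan canonical form, so e^{tB} = P · e^{tJ} · P⁻¹, and e^{tJ} can be computed block-by-block.

B has Jordan form
J =
  [0, 1, 0]
  [0, 0, 0]
  [0, 0, 0]
(up to reordering of blocks).

Per-block formulas:
  For a 2×2 Jordan block J_2(0): exp(t · J_2(0)) = e^(0t)·(I + t·N), where N is the 2×2 nilpotent shift.
  For a 1×1 block at λ = 0: exp(t · [0]) = [e^(0t)].

After assembling e^{tJ} and conjugating by P, we get:

e^{tB} =
  [1, 0, 0]
  [0, 1, 0]
  [0, t, 1]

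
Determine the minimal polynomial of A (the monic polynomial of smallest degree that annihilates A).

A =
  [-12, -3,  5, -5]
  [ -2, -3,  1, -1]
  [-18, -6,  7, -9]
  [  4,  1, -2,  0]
x^3 + 6*x^2 + 12*x + 8

The characteristic polynomial is χ_A(x) = (x + 2)^4, so the eigenvalues are known. The minimal polynomial is
  m_A(x) = Π_λ (x − λ)^{k_λ}
where k_λ is the size of the *largest* Jordan block for λ (equivalently, the smallest k with (A − λI)^k v = 0 for every generalised eigenvector v of λ).

  λ = -2: largest Jordan block has size 3, contributing (x + 2)^3

So m_A(x) = (x + 2)^3 = x^3 + 6*x^2 + 12*x + 8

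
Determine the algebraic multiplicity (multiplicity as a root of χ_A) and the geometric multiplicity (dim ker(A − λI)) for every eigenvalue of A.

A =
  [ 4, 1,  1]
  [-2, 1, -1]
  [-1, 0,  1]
λ = 2: alg = 3, geom = 1

Step 1 — factor the characteristic polynomial to read off the algebraic multiplicities:
  χ_A(x) = (x - 2)^3

Step 2 — compute geometric multiplicities via the rank-nullity identity g(λ) = n − rank(A − λI):
  rank(A − (2)·I) = 2, so dim ker(A − (2)·I) = n − 2 = 1

Summary:
  λ = 2: algebraic multiplicity = 3, geometric multiplicity = 1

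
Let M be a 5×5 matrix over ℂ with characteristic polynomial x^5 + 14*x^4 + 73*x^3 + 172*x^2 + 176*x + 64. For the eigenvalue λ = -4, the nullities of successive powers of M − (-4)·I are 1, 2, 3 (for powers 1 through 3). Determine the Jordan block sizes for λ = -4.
Block sizes for λ = -4: [3]

From the dimensions of kernels of powers, the number of Jordan blocks of size at least j is d_j − d_{j−1} where d_j = dim ker(N^j) (with d_0 = 0). Computing the differences gives [1, 1, 1].
The number of blocks of size exactly k is (#blocks of size ≥ k) − (#blocks of size ≥ k + 1), so the partition is: 1 block(s) of size 3.
In nonincreasing order the block sizes are [3].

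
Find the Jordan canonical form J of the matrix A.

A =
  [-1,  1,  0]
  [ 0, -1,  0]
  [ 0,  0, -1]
J_2(-1) ⊕ J_1(-1)

The characteristic polynomial is
  det(x·I − A) = x^3 + 3*x^2 + 3*x + 1 = (x + 1)^3

Eigenvalues and multiplicities (the geometric multiplicity of λ is n − rank(A − λI), which equals the number of Jordan blocks for λ):
  λ = -1: algebraic multiplicity = 3, geometric multiplicity = 2

Determining the block sizes for each eigenvalue:
  λ = -1: 2 blocks summing to 3 forces exactly one block of size 2 and the rest size 1 → block sizes [2, 1]

Assembling the blocks gives a Jordan form
J =
  [-1,  1,  0]
  [ 0, -1,  0]
  [ 0,  0, -1]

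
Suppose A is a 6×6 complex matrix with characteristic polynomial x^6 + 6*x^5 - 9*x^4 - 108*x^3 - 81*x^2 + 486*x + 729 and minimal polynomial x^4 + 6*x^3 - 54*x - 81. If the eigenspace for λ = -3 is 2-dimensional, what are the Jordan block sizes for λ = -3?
Block sizes for λ = -3: [3, 1]

Step 1 — from the characteristic polynomial, algebraic multiplicity of λ = -3 is 4. From dim ker(A − (-3)·I) = 2, there are exactly 2 Jordan blocks for λ = -3.
Step 2 — from the minimal polynomial, the factor (x + 3)^3 tells us the largest block for λ = -3 has size 3.
Step 3 — with total size 4, 2 blocks, and largest block 3, the block sizes (in nonincreasing order) are [3, 1].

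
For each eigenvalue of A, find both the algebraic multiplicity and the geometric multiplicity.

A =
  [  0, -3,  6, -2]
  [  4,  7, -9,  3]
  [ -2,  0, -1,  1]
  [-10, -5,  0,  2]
λ = 2: alg = 4, geom = 2

Step 1 — factor the characteristic polynomial to read off the algebraic multiplicities:
  χ_A(x) = (x - 2)^4

Step 2 — compute geometric multiplicities via the rank-nullity identity g(λ) = n − rank(A − λI):
  rank(A − (2)·I) = 2, so dim ker(A − (2)·I) = n − 2 = 2

Summary:
  λ = 2: algebraic multiplicity = 4, geometric multiplicity = 2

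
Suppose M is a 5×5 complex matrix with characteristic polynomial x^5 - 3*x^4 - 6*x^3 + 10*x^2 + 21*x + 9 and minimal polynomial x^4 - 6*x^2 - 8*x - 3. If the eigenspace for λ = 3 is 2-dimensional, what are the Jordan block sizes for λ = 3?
Block sizes for λ = 3: [1, 1]

Step 1 — from the characteristic polynomial, algebraic multiplicity of λ = 3 is 2. From dim ker(M − (3)·I) = 2, there are exactly 2 Jordan blocks for λ = 3.
Step 2 — from the minimal polynomial, the factor (x − 3) tells us the largest block for λ = 3 has size 1.
Step 3 — with total size 2, 2 blocks, and largest block 1, the block sizes (in nonincreasing order) are [1, 1].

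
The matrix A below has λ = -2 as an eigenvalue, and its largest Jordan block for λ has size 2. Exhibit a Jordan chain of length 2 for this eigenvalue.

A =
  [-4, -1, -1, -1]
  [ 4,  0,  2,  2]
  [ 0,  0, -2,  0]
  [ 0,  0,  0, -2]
A Jordan chain for λ = -2 of length 2:
v_1 = (-2, 4, 0, 0)ᵀ
v_2 = (1, 0, 0, 0)ᵀ

Let N = A − (-2)·I. We want v_2 with N^2 v_2 = 0 but N^1 v_2 ≠ 0; then v_{j-1} := N · v_j for j = 2, …, 2.

Pick v_2 = (1, 0, 0, 0)ᵀ.
Then v_1 = N · v_2 = (-2, 4, 0, 0)ᵀ.

Sanity check: (A − (-2)·I) v_1 = (0, 0, 0, 0)ᵀ = 0. ✓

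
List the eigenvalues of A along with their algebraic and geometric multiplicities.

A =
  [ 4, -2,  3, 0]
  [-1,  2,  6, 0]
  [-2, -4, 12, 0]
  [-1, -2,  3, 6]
λ = 6: alg = 4, geom = 2

Step 1 — factor the characteristic polynomial to read off the algebraic multiplicities:
  χ_A(x) = (x - 6)^4

Step 2 — compute geometric multiplicities via the rank-nullity identity g(λ) = n − rank(A − λI):
  rank(A − (6)·I) = 2, so dim ker(A − (6)·I) = n − 2 = 2

Summary:
  λ = 6: algebraic multiplicity = 4, geometric multiplicity = 2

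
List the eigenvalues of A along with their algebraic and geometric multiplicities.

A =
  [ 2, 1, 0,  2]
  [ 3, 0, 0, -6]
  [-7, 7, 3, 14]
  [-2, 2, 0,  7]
λ = 3: alg = 4, geom = 3

Step 1 — factor the characteristic polynomial to read off the algebraic multiplicities:
  χ_A(x) = (x - 3)^4

Step 2 — compute geometric multiplicities via the rank-nullity identity g(λ) = n − rank(A − λI):
  rank(A − (3)·I) = 1, so dim ker(A − (3)·I) = n − 1 = 3

Summary:
  λ = 3: algebraic multiplicity = 4, geometric multiplicity = 3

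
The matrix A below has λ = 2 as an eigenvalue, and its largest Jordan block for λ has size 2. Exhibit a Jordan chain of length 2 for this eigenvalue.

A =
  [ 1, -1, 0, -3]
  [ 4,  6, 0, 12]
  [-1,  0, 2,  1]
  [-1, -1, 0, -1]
A Jordan chain for λ = 2 of length 2:
v_1 = (-1, 4, -1, -1)ᵀ
v_2 = (1, 0, 0, 0)ᵀ

Let N = A − (2)·I. We want v_2 with N^2 v_2 = 0 but N^1 v_2 ≠ 0; then v_{j-1} := N · v_j for j = 2, …, 2.

Pick v_2 = (1, 0, 0, 0)ᵀ.
Then v_1 = N · v_2 = (-1, 4, -1, -1)ᵀ.

Sanity check: (A − (2)·I) v_1 = (0, 0, 0, 0)ᵀ = 0. ✓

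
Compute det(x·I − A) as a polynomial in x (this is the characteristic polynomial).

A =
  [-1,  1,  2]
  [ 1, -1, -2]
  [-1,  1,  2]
x^3

Expanding det(x·I − A) (e.g. by cofactor expansion or by noting that A is similar to its Jordan form J, which has the same characteristic polynomial as A) gives
  χ_A(x) = x^3
which factors as x^3. The eigenvalues (with algebraic multiplicities) are λ = 0 with multiplicity 3.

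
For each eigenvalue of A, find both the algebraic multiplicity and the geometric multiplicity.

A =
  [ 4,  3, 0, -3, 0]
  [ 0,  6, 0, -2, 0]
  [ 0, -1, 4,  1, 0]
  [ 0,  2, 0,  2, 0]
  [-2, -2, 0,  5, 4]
λ = 4: alg = 5, geom = 3

Step 1 — factor the characteristic polynomial to read off the algebraic multiplicities:
  χ_A(x) = (x - 4)^5

Step 2 — compute geometric multiplicities via the rank-nullity identity g(λ) = n − rank(A − λI):
  rank(A − (4)·I) = 2, so dim ker(A − (4)·I) = n − 2 = 3

Summary:
  λ = 4: algebraic multiplicity = 5, geometric multiplicity = 3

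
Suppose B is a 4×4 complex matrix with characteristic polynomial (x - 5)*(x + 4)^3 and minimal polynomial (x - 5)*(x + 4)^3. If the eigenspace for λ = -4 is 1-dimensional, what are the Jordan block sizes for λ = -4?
Block sizes for λ = -4: [3]

Step 1 — from the characteristic polynomial, algebraic multiplicity of λ = -4 is 3. From dim ker(B − (-4)·I) = 1, there are exactly 1 Jordan blocks for λ = -4.
Step 2 — from the minimal polynomial, the factor (x + 4)^3 tells us the largest block for λ = -4 has size 3.
Step 3 — with total size 3, 1 blocks, and largest block 3, the block sizes (in nonincreasing order) are [3].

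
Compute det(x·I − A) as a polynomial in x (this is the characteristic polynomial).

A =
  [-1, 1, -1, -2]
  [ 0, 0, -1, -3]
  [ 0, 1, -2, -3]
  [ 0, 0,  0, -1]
x^4 + 4*x^3 + 6*x^2 + 4*x + 1

Expanding det(x·I − A) (e.g. by cofactor expansion or by noting that A is similar to its Jordan form J, which has the same characteristic polynomial as A) gives
  χ_A(x) = x^4 + 4*x^3 + 6*x^2 + 4*x + 1
which factors as (x + 1)^4. The eigenvalues (with algebraic multiplicities) are λ = -1 with multiplicity 4.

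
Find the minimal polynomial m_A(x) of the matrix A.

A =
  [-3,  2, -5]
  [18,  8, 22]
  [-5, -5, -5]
x^3

The characteristic polynomial is χ_A(x) = x^3, so the eigenvalues are known. The minimal polynomial is
  m_A(x) = Π_λ (x − λ)^{k_λ}
where k_λ is the size of the *largest* Jordan block for λ (equivalently, the smallest k with (A − λI)^k v = 0 for every generalised eigenvector v of λ).

  λ = 0: largest Jordan block has size 3, contributing (x − 0)^3

So m_A(x) = x^3 = x^3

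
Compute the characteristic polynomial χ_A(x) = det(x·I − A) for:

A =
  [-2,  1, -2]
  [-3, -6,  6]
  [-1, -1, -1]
x^3 + 9*x^2 + 27*x + 27

Expanding det(x·I − A) (e.g. by cofactor expansion or by noting that A is similar to its Jordan form J, which has the same characteristic polynomial as A) gives
  χ_A(x) = x^3 + 9*x^2 + 27*x + 27
which factors as (x + 3)^3. The eigenvalues (with algebraic multiplicities) are λ = -3 with multiplicity 3.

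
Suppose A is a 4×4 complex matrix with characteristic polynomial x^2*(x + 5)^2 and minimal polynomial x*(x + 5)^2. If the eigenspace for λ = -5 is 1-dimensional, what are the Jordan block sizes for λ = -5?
Block sizes for λ = -5: [2]

Step 1 — from the characteristic polynomial, algebraic multiplicity of λ = -5 is 2. From dim ker(A − (-5)·I) = 1, there are exactly 1 Jordan blocks for λ = -5.
Step 2 — from the minimal polynomial, the factor (x + 5)^2 tells us the largest block for λ = -5 has size 2.
Step 3 — with total size 2, 1 blocks, and largest block 2, the block sizes (in nonincreasing order) are [2].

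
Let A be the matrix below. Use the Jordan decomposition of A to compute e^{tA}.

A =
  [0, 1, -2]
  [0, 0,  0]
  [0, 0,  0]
e^{tA} =
  [1, t, -2*t]
  [0, 1, 0]
  [0, 0, 1]

Strategy: write A = P · J · P⁻¹ where J is a Jordan canonical form, so e^{tA} = P · e^{tJ} · P⁻¹, and e^{tJ} can be computed block-by-block.

A has Jordan form
J =
  [0, 1, 0]
  [0, 0, 0]
  [0, 0, 0]
(up to reordering of blocks).

Per-block formulas:
  For a 1×1 block at λ = 0: exp(t · [0]) = [e^(0t)].
  For a 2×2 Jordan block J_2(0): exp(t · J_2(0)) = e^(0t)·(I + t·N), where N is the 2×2 nilpotent shift.

After assembling e^{tJ} and conjugating by P, we get:

e^{tA} =
  [1, t, -2*t]
  [0, 1, 0]
  [0, 0, 1]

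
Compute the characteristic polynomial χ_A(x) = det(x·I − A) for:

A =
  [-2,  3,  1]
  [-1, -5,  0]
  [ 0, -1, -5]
x^3 + 12*x^2 + 48*x + 64

Expanding det(x·I − A) (e.g. by cofactor expansion or by noting that A is similar to its Jordan form J, which has the same characteristic polynomial as A) gives
  χ_A(x) = x^3 + 12*x^2 + 48*x + 64
which factors as (x + 4)^3. The eigenvalues (with algebraic multiplicities) are λ = -4 with multiplicity 3.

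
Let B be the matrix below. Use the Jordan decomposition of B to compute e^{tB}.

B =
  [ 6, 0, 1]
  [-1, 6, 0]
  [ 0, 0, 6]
e^{tB} =
  [exp(6*t), 0, t*exp(6*t)]
  [-t*exp(6*t), exp(6*t), -t^2*exp(6*t)/2]
  [0, 0, exp(6*t)]

Strategy: write B = P · J · P⁻¹ where J is a Jordan canonical form, so e^{tB} = P · e^{tJ} · P⁻¹, and e^{tJ} can be computed block-by-block.

B has Jordan form
J =
  [6, 1, 0]
  [0, 6, 1]
  [0, 0, 6]
(up to reordering of blocks).

Per-block formulas:
  For a 3×3 Jordan block J_3(6): exp(t · J_3(6)) = e^(6t)·(I + t·N + (t^2/2)·N^2), where N is the 3×3 nilpotent shift.

After assembling e^{tJ} and conjugating by P, we get:

e^{tB} =
  [exp(6*t), 0, t*exp(6*t)]
  [-t*exp(6*t), exp(6*t), -t^2*exp(6*t)/2]
  [0, 0, exp(6*t)]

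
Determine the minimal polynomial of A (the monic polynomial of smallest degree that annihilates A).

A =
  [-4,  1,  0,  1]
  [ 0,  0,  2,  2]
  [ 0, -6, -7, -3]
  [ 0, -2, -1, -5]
x^3 + 12*x^2 + 48*x + 64

The characteristic polynomial is χ_A(x) = (x + 4)^4, so the eigenvalues are known. The minimal polynomial is
  m_A(x) = Π_λ (x − λ)^{k_λ}
where k_λ is the size of the *largest* Jordan block for λ (equivalently, the smallest k with (A − λI)^k v = 0 for every generalised eigenvector v of λ).

  λ = -4: largest Jordan block has size 3, contributing (x + 4)^3

So m_A(x) = (x + 4)^3 = x^3 + 12*x^2 + 48*x + 64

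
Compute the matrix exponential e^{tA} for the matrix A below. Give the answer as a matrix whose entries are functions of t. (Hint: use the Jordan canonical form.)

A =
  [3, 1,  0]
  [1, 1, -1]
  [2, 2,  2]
e^{tA} =
  [t^2*exp(2*t) + t*exp(2*t) + exp(2*t), t*exp(2*t), -t^2*exp(2*t)/2]
  [-t^2*exp(2*t) + t*exp(2*t), -t*exp(2*t) + exp(2*t), t^2*exp(2*t)/2 - t*exp(2*t)]
  [2*t^2*exp(2*t) + 2*t*exp(2*t), 2*t*exp(2*t), -t^2*exp(2*t) + exp(2*t)]

Strategy: write A = P · J · P⁻¹ where J is a Jordan canonical form, so e^{tA} = P · e^{tJ} · P⁻¹, and e^{tJ} can be computed block-by-block.

A has Jordan form
J =
  [2, 1, 0]
  [0, 2, 1]
  [0, 0, 2]
(up to reordering of blocks).

Per-block formulas:
  For a 3×3 Jordan block J_3(2): exp(t · J_3(2)) = e^(2t)·(I + t·N + (t^2/2)·N^2), where N is the 3×3 nilpotent shift.

After assembling e^{tJ} and conjugating by P, we get:

e^{tA} =
  [t^2*exp(2*t) + t*exp(2*t) + exp(2*t), t*exp(2*t), -t^2*exp(2*t)/2]
  [-t^2*exp(2*t) + t*exp(2*t), -t*exp(2*t) + exp(2*t), t^2*exp(2*t)/2 - t*exp(2*t)]
  [2*t^2*exp(2*t) + 2*t*exp(2*t), 2*t*exp(2*t), -t^2*exp(2*t) + exp(2*t)]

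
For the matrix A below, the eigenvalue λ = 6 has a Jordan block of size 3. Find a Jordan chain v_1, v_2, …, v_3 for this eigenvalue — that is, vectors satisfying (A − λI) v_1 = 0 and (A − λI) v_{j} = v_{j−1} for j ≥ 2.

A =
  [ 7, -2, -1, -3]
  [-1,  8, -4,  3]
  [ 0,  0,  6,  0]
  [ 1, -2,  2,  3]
A Jordan chain for λ = 6 of length 3:
v_1 = (1, -1, 0, 1)ᵀ
v_2 = (-1, -4, 0, 2)ᵀ
v_3 = (0, 0, 1, 0)ᵀ

Let N = A − (6)·I. We want v_3 with N^3 v_3 = 0 but N^2 v_3 ≠ 0; then v_{j-1} := N · v_j for j = 3, …, 2.

Pick v_3 = (0, 0, 1, 0)ᵀ.
Then v_2 = N · v_3 = (-1, -4, 0, 2)ᵀ.
Then v_1 = N · v_2 = (1, -1, 0, 1)ᵀ.

Sanity check: (A − (6)·I) v_1 = (0, 0, 0, 0)ᵀ = 0. ✓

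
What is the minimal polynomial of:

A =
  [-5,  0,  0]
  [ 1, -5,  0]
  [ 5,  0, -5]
x^2 + 10*x + 25

The characteristic polynomial is χ_A(x) = (x + 5)^3, so the eigenvalues are known. The minimal polynomial is
  m_A(x) = Π_λ (x − λ)^{k_λ}
where k_λ is the size of the *largest* Jordan block for λ (equivalently, the smallest k with (A − λI)^k v = 0 for every generalised eigenvector v of λ).

  λ = -5: largest Jordan block has size 2, contributing (x + 5)^2

So m_A(x) = (x + 5)^2 = x^2 + 10*x + 25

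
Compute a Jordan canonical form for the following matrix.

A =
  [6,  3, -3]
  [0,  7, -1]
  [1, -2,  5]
J_3(6)

The characteristic polynomial is
  det(x·I − A) = x^3 - 18*x^2 + 108*x - 216 = (x - 6)^3

Eigenvalues and multiplicities (the geometric multiplicity of λ is n − rank(A − λI), which equals the number of Jordan blocks for λ):
  λ = 6: algebraic multiplicity = 3, geometric multiplicity = 1

Determining the block sizes for each eigenvalue:
  λ = 6: one block (gm = 1), so the single block has size am = 3 → block sizes [3]

Assembling the blocks gives a Jordan form
J =
  [6, 1, 0]
  [0, 6, 1]
  [0, 0, 6]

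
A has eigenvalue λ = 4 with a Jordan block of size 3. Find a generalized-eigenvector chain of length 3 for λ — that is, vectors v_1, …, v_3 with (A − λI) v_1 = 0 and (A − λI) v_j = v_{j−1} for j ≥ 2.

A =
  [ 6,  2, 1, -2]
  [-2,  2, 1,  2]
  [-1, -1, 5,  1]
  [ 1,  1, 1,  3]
A Jordan chain for λ = 4 of length 3:
v_1 = (-3, 1, 0, -2)ᵀ
v_2 = (2, -2, -1, 1)ᵀ
v_3 = (1, 0, 0, 0)ᵀ

Let N = A − (4)·I. We want v_3 with N^3 v_3 = 0 but N^2 v_3 ≠ 0; then v_{j-1} := N · v_j for j = 3, …, 2.

Pick v_3 = (1, 0, 0, 0)ᵀ.
Then v_2 = N · v_3 = (2, -2, -1, 1)ᵀ.
Then v_1 = N · v_2 = (-3, 1, 0, -2)ᵀ.

Sanity check: (A − (4)·I) v_1 = (0, 0, 0, 0)ᵀ = 0. ✓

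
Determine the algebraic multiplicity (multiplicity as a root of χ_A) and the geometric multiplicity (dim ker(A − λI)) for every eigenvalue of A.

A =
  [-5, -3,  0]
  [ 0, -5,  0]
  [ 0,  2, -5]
λ = -5: alg = 3, geom = 2

Step 1 — factor the characteristic polynomial to read off the algebraic multiplicities:
  χ_A(x) = (x + 5)^3

Step 2 — compute geometric multiplicities via the rank-nullity identity g(λ) = n − rank(A − λI):
  rank(A − (-5)·I) = 1, so dim ker(A − (-5)·I) = n − 1 = 2

Summary:
  λ = -5: algebraic multiplicity = 3, geometric multiplicity = 2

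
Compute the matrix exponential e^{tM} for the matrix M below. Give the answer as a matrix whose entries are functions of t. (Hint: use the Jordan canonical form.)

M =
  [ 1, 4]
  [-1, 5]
e^{tM} =
  [-2*t*exp(3*t) + exp(3*t), 4*t*exp(3*t)]
  [-t*exp(3*t), 2*t*exp(3*t) + exp(3*t)]

Strategy: write M = P · J · P⁻¹ where J is a Jordan canonical form, so e^{tM} = P · e^{tJ} · P⁻¹, and e^{tJ} can be computed block-by-block.

M has Jordan form
J =
  [3, 1]
  [0, 3]
(up to reordering of blocks).

Per-block formulas:
  For a 2×2 Jordan block J_2(3): exp(t · J_2(3)) = e^(3t)·(I + t·N), where N is the 2×2 nilpotent shift.

After assembling e^{tJ} and conjugating by P, we get:

e^{tM} =
  [-2*t*exp(3*t) + exp(3*t), 4*t*exp(3*t)]
  [-t*exp(3*t), 2*t*exp(3*t) + exp(3*t)]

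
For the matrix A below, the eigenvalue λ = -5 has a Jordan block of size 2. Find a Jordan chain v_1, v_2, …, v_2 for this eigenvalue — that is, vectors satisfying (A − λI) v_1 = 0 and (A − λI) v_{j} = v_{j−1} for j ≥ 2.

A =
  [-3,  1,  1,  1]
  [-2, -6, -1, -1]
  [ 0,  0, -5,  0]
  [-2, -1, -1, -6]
A Jordan chain for λ = -5 of length 2:
v_1 = (2, -2, 0, -2)ᵀ
v_2 = (1, 0, 0, 0)ᵀ

Let N = A − (-5)·I. We want v_2 with N^2 v_2 = 0 but N^1 v_2 ≠ 0; then v_{j-1} := N · v_j for j = 2, …, 2.

Pick v_2 = (1, 0, 0, 0)ᵀ.
Then v_1 = N · v_2 = (2, -2, 0, -2)ᵀ.

Sanity check: (A − (-5)·I) v_1 = (0, 0, 0, 0)ᵀ = 0. ✓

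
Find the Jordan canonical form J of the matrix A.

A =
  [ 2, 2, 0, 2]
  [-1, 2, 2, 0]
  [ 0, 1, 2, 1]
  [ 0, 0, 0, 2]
J_3(2) ⊕ J_1(2)

The characteristic polynomial is
  det(x·I − A) = x^4 - 8*x^3 + 24*x^2 - 32*x + 16 = (x - 2)^4

Eigenvalues and multiplicities (the geometric multiplicity of λ is n − rank(A − λI), which equals the number of Jordan blocks for λ):
  λ = 2: algebraic multiplicity = 4, geometric multiplicity = 2

Determining the block sizes for each eigenvalue:
  λ = 2: with am = 4 and gm = 2, the partition is not yet determined (e.g. several partitions of 4 into 2 parts exist). Let N = A − (2)·I. Computing rank(N^1) = 2, rank(N^2) = 1, rank(N^3) = 0; the number of blocks of size ≥ j is rank(N^{j−1}) − rank(N^j), giving [2, 1, 1]. So we have 1 block(s) of size 3, 1 block(s) of size 1 → block sizes [3, 1]

Assembling the blocks gives a Jordan form
J =
  [2, 1, 0, 0]
  [0, 2, 1, 0]
  [0, 0, 2, 0]
  [0, 0, 0, 2]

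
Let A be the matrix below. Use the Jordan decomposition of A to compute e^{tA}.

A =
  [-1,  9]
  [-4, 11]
e^{tA} =
  [-6*t*exp(5*t) + exp(5*t), 9*t*exp(5*t)]
  [-4*t*exp(5*t), 6*t*exp(5*t) + exp(5*t)]

Strategy: write A = P · J · P⁻¹ where J is a Jordan canonical form, so e^{tA} = P · e^{tJ} · P⁻¹, and e^{tJ} can be computed block-by-block.

A has Jordan form
J =
  [5, 1]
  [0, 5]
(up to reordering of blocks).

Per-block formulas:
  For a 2×2 Jordan block J_2(5): exp(t · J_2(5)) = e^(5t)·(I + t·N), where N is the 2×2 nilpotent shift.

After assembling e^{tJ} and conjugating by P, we get:

e^{tA} =
  [-6*t*exp(5*t) + exp(5*t), 9*t*exp(5*t)]
  [-4*t*exp(5*t), 6*t*exp(5*t) + exp(5*t)]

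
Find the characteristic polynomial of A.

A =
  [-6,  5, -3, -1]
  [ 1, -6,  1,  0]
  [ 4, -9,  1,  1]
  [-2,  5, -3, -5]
x^4 + 16*x^3 + 96*x^2 + 256*x + 256

Expanding det(x·I − A) (e.g. by cofactor expansion or by noting that A is similar to its Jordan form J, which has the same characteristic polynomial as A) gives
  χ_A(x) = x^4 + 16*x^3 + 96*x^2 + 256*x + 256
which factors as (x + 4)^4. The eigenvalues (with algebraic multiplicities) are λ = -4 with multiplicity 4.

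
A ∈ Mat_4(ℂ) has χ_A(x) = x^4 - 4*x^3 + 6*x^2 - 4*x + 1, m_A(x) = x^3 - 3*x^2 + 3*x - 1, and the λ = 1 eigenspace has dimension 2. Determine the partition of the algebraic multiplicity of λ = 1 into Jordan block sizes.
Block sizes for λ = 1: [3, 1]

Step 1 — from the characteristic polynomial, algebraic multiplicity of λ = 1 is 4. From dim ker(A − (1)·I) = 2, there are exactly 2 Jordan blocks for λ = 1.
Step 2 — from the minimal polynomial, the factor (x − 1)^3 tells us the largest block for λ = 1 has size 3.
Step 3 — with total size 4, 2 blocks, and largest block 3, the block sizes (in nonincreasing order) are [3, 1].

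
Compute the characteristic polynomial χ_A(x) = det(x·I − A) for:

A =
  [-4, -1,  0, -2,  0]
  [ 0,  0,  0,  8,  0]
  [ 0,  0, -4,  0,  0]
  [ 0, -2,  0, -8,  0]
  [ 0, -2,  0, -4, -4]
x^5 + 20*x^4 + 160*x^3 + 640*x^2 + 1280*x + 1024

Expanding det(x·I − A) (e.g. by cofactor expansion or by noting that A is similar to its Jordan form J, which has the same characteristic polynomial as A) gives
  χ_A(x) = x^5 + 20*x^4 + 160*x^3 + 640*x^2 + 1280*x + 1024
which factors as (x + 4)^5. The eigenvalues (with algebraic multiplicities) are λ = -4 with multiplicity 5.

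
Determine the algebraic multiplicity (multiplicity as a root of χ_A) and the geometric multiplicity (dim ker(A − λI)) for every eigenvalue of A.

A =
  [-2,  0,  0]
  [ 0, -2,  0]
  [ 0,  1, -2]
λ = -2: alg = 3, geom = 2

Step 1 — factor the characteristic polynomial to read off the algebraic multiplicities:
  χ_A(x) = (x + 2)^3

Step 2 — compute geometric multiplicities via the rank-nullity identity g(λ) = n − rank(A − λI):
  rank(A − (-2)·I) = 1, so dim ker(A − (-2)·I) = n − 1 = 2

Summary:
  λ = -2: algebraic multiplicity = 3, geometric multiplicity = 2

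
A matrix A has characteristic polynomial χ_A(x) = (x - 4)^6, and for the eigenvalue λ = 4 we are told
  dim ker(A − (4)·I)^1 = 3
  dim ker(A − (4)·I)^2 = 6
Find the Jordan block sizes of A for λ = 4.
Block sizes for λ = 4: [2, 2, 2]

From the dimensions of kernels of powers, the number of Jordan blocks of size at least j is d_j − d_{j−1} where d_j = dim ker(N^j) (with d_0 = 0). Computing the differences gives [3, 3].
The number of blocks of size exactly k is (#blocks of size ≥ k) − (#blocks of size ≥ k + 1), so the partition is: 3 block(s) of size 2.
In nonincreasing order the block sizes are [2, 2, 2].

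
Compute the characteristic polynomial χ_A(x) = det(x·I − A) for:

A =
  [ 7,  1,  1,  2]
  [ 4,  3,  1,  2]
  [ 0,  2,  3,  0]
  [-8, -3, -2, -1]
x^4 - 12*x^3 + 54*x^2 - 108*x + 81

Expanding det(x·I − A) (e.g. by cofactor expansion or by noting that A is similar to its Jordan form J, which has the same characteristic polynomial as A) gives
  χ_A(x) = x^4 - 12*x^3 + 54*x^2 - 108*x + 81
which factors as (x - 3)^4. The eigenvalues (with algebraic multiplicities) are λ = 3 with multiplicity 4.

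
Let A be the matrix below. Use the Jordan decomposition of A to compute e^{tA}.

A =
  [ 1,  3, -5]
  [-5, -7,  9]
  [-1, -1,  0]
e^{tA} =
  [-t^2*exp(-2*t)/2 + 3*t*exp(-2*t) + exp(-2*t), -t^2*exp(-2*t)/2 + 3*t*exp(-2*t), t^2*exp(-2*t) - 5*t*exp(-2*t)]
  [t^2*exp(-2*t)/2 - 5*t*exp(-2*t), t^2*exp(-2*t)/2 - 5*t*exp(-2*t) + exp(-2*t), -t^2*exp(-2*t) + 9*t*exp(-2*t)]
  [-t*exp(-2*t), -t*exp(-2*t), 2*t*exp(-2*t) + exp(-2*t)]

Strategy: write A = P · J · P⁻¹ where J is a Jordan canonical form, so e^{tA} = P · e^{tJ} · P⁻¹, and e^{tJ} can be computed block-by-block.

A has Jordan form
J =
  [-2,  1,  0]
  [ 0, -2,  1]
  [ 0,  0, -2]
(up to reordering of blocks).

Per-block formulas:
  For a 3×3 Jordan block J_3(-2): exp(t · J_3(-2)) = e^(-2t)·(I + t·N + (t^2/2)·N^2), where N is the 3×3 nilpotent shift.

After assembling e^{tJ} and conjugating by P, we get:

e^{tA} =
  [-t^2*exp(-2*t)/2 + 3*t*exp(-2*t) + exp(-2*t), -t^2*exp(-2*t)/2 + 3*t*exp(-2*t), t^2*exp(-2*t) - 5*t*exp(-2*t)]
  [t^2*exp(-2*t)/2 - 5*t*exp(-2*t), t^2*exp(-2*t)/2 - 5*t*exp(-2*t) + exp(-2*t), -t^2*exp(-2*t) + 9*t*exp(-2*t)]
  [-t*exp(-2*t), -t*exp(-2*t), 2*t*exp(-2*t) + exp(-2*t)]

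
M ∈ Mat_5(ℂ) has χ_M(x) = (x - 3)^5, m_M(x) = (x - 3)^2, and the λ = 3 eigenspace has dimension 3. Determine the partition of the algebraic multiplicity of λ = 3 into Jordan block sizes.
Block sizes for λ = 3: [2, 2, 1]

Step 1 — from the characteristic polynomial, algebraic multiplicity of λ = 3 is 5. From dim ker(M − (3)·I) = 3, there are exactly 3 Jordan blocks for λ = 3.
Step 2 — from the minimal polynomial, the factor (x − 3)^2 tells us the largest block for λ = 3 has size 2.
Step 3 — with total size 5, 3 blocks, and largest block 2, the block sizes (in nonincreasing order) are [2, 2, 1].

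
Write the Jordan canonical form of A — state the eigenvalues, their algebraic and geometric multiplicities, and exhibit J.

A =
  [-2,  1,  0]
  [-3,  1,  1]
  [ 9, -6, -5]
J_3(-2)

The characteristic polynomial is
  det(x·I − A) = x^3 + 6*x^2 + 12*x + 8 = (x + 2)^3

Eigenvalues and multiplicities (the geometric multiplicity of λ is n − rank(A − λI), which equals the number of Jordan blocks for λ):
  λ = -2: algebraic multiplicity = 3, geometric multiplicity = 1

Determining the block sizes for each eigenvalue:
  λ = -2: one block (gm = 1), so the single block has size am = 3 → block sizes [3]

Assembling the blocks gives a Jordan form
J =
  [-2,  1,  0]
  [ 0, -2,  1]
  [ 0,  0, -2]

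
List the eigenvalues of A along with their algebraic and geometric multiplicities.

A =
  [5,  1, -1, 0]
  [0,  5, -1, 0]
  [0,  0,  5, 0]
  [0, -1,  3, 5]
λ = 5: alg = 4, geom = 2

Step 1 — factor the characteristic polynomial to read off the algebraic multiplicities:
  χ_A(x) = (x - 5)^4

Step 2 — compute geometric multiplicities via the rank-nullity identity g(λ) = n − rank(A − λI):
  rank(A − (5)·I) = 2, so dim ker(A − (5)·I) = n − 2 = 2

Summary:
  λ = 5: algebraic multiplicity = 4, geometric multiplicity = 2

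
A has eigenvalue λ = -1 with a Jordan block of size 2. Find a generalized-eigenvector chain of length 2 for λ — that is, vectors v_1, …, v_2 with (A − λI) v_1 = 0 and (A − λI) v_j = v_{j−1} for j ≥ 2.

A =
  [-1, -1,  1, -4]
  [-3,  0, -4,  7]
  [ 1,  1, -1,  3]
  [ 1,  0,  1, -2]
A Jordan chain for λ = -1 of length 2:
v_1 = (0, -3, 1, 1)ᵀ
v_2 = (1, 0, 0, 0)ᵀ

Let N = A − (-1)·I. We want v_2 with N^2 v_2 = 0 but N^1 v_2 ≠ 0; then v_{j-1} := N · v_j for j = 2, …, 2.

Pick v_2 = (1, 0, 0, 0)ᵀ.
Then v_1 = N · v_2 = (0, -3, 1, 1)ᵀ.

Sanity check: (A − (-1)·I) v_1 = (0, 0, 0, 0)ᵀ = 0. ✓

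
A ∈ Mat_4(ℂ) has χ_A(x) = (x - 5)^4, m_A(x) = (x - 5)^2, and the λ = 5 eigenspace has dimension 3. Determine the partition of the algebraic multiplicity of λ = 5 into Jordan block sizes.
Block sizes for λ = 5: [2, 1, 1]

Step 1 — from the characteristic polynomial, algebraic multiplicity of λ = 5 is 4. From dim ker(A − (5)·I) = 3, there are exactly 3 Jordan blocks for λ = 5.
Step 2 — from the minimal polynomial, the factor (x − 5)^2 tells us the largest block for λ = 5 has size 2.
Step 3 — with total size 4, 3 blocks, and largest block 2, the block sizes (in nonincreasing order) are [2, 1, 1].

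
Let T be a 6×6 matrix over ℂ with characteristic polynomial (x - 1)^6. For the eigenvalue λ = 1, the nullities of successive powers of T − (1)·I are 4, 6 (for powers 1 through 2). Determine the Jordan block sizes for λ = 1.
Block sizes for λ = 1: [2, 2, 1, 1]

From the dimensions of kernels of powers, the number of Jordan blocks of size at least j is d_j − d_{j−1} where d_j = dim ker(N^j) (with d_0 = 0). Computing the differences gives [4, 2].
The number of blocks of size exactly k is (#blocks of size ≥ k) − (#blocks of size ≥ k + 1), so the partition is: 2 block(s) of size 1, 2 block(s) of size 2.
In nonincreasing order the block sizes are [2, 2, 1, 1].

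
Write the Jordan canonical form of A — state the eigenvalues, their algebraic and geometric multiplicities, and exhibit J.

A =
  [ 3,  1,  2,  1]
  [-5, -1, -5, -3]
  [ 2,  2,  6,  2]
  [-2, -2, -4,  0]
J_3(2) ⊕ J_1(2)

The characteristic polynomial is
  det(x·I − A) = x^4 - 8*x^3 + 24*x^2 - 32*x + 16 = (x - 2)^4

Eigenvalues and multiplicities (the geometric multiplicity of λ is n − rank(A − λI), which equals the number of Jordan blocks for λ):
  λ = 2: algebraic multiplicity = 4, geometric multiplicity = 2

Determining the block sizes for each eigenvalue:
  λ = 2: with am = 4 and gm = 2, the partition is not yet determined (e.g. several partitions of 4 into 2 parts exist). Let N = A − (2)·I. Computing rank(N^1) = 2, rank(N^2) = 1, rank(N^3) = 0; the number of blocks of size ≥ j is rank(N^{j−1}) − rank(N^j), giving [2, 1, 1]. So we have 1 block(s) of size 3, 1 block(s) of size 1 → block sizes [3, 1]

Assembling the blocks gives a Jordan form
J =
  [2, 1, 0, 0]
  [0, 2, 1, 0]
  [0, 0, 2, 0]
  [0, 0, 0, 2]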